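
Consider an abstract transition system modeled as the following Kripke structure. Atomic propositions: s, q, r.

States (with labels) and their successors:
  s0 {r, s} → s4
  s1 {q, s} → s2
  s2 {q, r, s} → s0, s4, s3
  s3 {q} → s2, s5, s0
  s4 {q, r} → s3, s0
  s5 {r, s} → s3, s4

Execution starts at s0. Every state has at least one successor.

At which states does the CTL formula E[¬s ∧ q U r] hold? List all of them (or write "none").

States satisfying ¬s ∧ q: {s3, s4}.
States satisfying r: {s0, s2, s4, s5}.
States satisfying E[¬s ∧ q U r]: {s0, s2, s3, s4, s5}.

{s0, s2, s3, s4, s5}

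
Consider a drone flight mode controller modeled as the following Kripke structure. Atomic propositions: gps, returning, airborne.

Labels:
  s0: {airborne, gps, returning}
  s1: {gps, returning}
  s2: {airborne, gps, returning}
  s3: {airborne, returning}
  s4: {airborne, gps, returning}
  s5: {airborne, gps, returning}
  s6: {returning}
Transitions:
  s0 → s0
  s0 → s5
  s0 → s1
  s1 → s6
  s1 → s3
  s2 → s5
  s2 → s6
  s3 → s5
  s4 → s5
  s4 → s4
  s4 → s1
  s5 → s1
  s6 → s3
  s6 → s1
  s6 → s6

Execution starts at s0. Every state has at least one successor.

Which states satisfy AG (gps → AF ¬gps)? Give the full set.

States satisfying gps → AF ¬gps: {s1, s2, s3, s5, s6}.
States satisfying AG (gps → AF ¬gps): {s1, s2, s3, s5, s6}.

{s1, s2, s3, s5, s6}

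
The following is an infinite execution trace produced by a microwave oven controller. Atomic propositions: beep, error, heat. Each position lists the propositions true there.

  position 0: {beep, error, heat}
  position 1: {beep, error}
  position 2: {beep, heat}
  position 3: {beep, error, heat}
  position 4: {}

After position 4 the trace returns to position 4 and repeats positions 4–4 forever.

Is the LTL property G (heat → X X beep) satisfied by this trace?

Does not hold

heat → X X beep must hold at every position from 0 onward. It fails at position 2, so G (heat → X X beep) is false.
Positions where heat holds: 0, 2, 3.
Check X X beep at each: 0→ok, 2→fails, 3→fails.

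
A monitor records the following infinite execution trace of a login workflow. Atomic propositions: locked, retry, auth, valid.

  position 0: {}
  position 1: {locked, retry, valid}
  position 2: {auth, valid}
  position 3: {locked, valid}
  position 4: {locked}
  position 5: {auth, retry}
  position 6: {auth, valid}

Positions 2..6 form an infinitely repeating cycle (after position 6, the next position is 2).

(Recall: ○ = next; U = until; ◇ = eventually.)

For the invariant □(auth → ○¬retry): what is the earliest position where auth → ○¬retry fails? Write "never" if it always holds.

auth → ○¬retry holds at every position 0..6, and those are all the positions the trace ever visits, so the invariant □(auth → ○¬retry) is never violated.

never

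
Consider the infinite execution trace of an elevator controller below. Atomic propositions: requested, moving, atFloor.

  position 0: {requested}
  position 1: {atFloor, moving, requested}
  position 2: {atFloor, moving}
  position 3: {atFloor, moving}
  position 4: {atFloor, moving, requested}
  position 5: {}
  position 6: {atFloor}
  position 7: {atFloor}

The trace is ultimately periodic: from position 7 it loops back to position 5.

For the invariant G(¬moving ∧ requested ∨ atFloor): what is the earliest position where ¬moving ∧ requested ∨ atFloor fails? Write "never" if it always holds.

Check ¬moving ∧ requested ∨ atFloor at each position in order: 0 ✓, 1 ✓, 2 ✓, 3 ✓, 4 ✓.
At position 5 the labels are {}, so ¬moving ∧ requested ∨ atFloor is false there. This is the first violation.

5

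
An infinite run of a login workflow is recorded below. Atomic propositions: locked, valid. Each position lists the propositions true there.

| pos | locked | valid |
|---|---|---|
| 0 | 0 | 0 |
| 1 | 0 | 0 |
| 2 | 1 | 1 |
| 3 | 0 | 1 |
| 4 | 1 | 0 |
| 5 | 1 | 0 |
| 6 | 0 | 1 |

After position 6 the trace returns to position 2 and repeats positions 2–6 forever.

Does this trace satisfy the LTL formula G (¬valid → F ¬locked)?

¬valid → F ¬locked holds at every position 0..6, and those are all positions ever visited, so G (¬valid → F ¬locked) holds.
Positions where ¬valid holds: 0, 1, 4, 5.
Check F ¬locked at each: 0→ok, 1→ok, 4→ok, 5→ok.

Yes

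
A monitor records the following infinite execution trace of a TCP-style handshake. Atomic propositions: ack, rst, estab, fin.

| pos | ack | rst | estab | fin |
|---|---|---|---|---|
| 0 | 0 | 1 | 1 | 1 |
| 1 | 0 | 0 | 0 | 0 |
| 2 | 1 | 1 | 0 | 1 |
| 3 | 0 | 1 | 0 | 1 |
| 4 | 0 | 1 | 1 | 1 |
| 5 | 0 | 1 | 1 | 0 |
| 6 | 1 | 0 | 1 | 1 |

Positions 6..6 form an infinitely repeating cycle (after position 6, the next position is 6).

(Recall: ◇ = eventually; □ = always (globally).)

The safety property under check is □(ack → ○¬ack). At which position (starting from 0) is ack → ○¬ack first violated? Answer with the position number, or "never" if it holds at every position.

Check ack → ○¬ack at each position in order: 0 ✓, 1 ✓, 2 ✓, 3 ✓, 4 ✓, 5 ✓.
At position 6 the labels are {ack, estab, fin} and the next position 6 has {ack, estab, fin}, so ack → ○¬ack is false there. This is the first violation.

6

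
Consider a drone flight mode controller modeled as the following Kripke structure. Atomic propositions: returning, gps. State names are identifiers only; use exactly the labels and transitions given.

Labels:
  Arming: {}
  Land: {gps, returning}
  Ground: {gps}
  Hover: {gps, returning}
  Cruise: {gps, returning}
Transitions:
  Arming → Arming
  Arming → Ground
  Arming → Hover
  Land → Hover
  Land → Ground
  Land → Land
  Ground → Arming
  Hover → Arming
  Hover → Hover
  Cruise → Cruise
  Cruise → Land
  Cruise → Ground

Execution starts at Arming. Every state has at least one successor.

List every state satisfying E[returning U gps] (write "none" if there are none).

States satisfying returning: {Land, Hover, Cruise}.
States satisfying gps: {Land, Ground, Hover, Cruise}.
States satisfying E[returning U gps]: {Land, Ground, Hover, Cruise}.

{Land, Ground, Hover, Cruise}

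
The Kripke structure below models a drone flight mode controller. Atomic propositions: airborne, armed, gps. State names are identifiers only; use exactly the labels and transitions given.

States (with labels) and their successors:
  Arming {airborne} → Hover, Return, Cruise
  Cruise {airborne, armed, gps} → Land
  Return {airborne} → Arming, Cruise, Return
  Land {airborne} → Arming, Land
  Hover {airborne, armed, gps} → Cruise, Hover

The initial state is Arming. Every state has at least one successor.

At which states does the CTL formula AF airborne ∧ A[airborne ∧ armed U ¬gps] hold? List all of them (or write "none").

{Arming, Cruise, Return, Land}

States satisfying airborne: {Arming, Cruise, Return, Land, Hover}.
States satisfying AF airborne: {Arming, Cruise, Return, Land, Hover}.
States satisfying airborne ∧ armed: {Cruise, Hover}.
States satisfying ¬gps: {Arming, Return, Land}.
States satisfying A[airborne ∧ armed U ¬gps]: {Arming, Cruise, Return, Land}.
States satisfying AF airborne ∧ A[airborne ∧ armed U ¬gps]: {Arming, Cruise, Return, Land}.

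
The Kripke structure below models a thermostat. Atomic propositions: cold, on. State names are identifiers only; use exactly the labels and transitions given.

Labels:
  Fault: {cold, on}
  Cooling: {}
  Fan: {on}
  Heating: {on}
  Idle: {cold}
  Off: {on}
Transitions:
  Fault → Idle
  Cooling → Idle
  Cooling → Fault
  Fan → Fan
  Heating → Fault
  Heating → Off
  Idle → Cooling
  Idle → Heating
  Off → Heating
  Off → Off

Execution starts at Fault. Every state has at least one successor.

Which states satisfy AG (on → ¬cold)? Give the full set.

{Fan}

States satisfying on → ¬cold: {Cooling, Fan, Heating, Idle, Off}.
States satisfying AG (on → ¬cold): {Fan}.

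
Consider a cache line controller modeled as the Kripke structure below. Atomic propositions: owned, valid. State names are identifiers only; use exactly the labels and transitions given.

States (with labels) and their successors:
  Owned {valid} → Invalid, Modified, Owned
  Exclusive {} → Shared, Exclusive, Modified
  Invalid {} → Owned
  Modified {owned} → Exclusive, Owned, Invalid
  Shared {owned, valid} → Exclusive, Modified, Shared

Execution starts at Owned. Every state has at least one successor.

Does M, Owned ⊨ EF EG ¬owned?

States satisfying EG ¬owned: {Owned, Exclusive, Invalid}.
States satisfying EF EG ¬owned: {Owned, Exclusive, Invalid, Modified, Shared}.
Some path from Owned reaches a state where EG ¬owned holds.
Owned ∈ Sat(EF EG ¬owned).

Satisfied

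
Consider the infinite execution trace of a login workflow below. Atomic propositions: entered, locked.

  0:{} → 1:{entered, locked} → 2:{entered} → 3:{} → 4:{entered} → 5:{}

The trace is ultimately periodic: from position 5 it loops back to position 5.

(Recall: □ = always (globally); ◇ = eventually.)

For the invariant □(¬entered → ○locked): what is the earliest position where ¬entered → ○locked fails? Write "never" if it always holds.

3

Check ¬entered → ○locked at each position in order: 0 ✓, 1 ✓, 2 ✓.
At position 3 the labels are {} and the next position 4 has {entered}, so ¬entered → ○locked is false there. This is the first violation.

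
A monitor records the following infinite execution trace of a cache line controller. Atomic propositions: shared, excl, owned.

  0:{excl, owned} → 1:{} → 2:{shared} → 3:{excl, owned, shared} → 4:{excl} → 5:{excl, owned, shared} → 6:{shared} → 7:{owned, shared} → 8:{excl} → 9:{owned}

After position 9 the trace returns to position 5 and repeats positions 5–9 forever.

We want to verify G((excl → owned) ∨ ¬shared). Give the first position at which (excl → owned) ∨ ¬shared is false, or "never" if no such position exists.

never

(excl → owned) ∨ ¬shared holds at every position 0..9, and those are all the positions the trace ever visits, so the invariant G((excl → owned) ∨ ¬shared) is never violated.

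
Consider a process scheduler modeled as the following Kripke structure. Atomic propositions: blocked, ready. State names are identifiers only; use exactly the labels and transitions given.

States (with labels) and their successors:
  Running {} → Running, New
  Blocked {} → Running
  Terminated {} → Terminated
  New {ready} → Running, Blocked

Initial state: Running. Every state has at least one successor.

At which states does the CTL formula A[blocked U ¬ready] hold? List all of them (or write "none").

States satisfying blocked: ∅.
States satisfying ¬ready: {Running, Blocked, Terminated}.
States satisfying A[blocked U ¬ready]: {Running, Blocked, Terminated}.

{Running, Blocked, Terminated}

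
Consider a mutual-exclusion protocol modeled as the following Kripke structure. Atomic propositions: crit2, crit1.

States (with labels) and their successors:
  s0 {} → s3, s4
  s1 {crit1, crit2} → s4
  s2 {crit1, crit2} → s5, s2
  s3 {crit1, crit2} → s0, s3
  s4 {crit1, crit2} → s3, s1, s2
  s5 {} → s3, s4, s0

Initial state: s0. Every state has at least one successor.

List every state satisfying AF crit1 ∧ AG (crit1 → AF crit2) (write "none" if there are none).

{s0, s1, s2, s3, s4, s5}

States satisfying crit1: {s1, s2, s3, s4}.
States satisfying AF crit1: {s0, s1, s2, s3, s4, s5}.
States satisfying crit1 → AF crit2: {s0, s1, s2, s3, s4, s5}.
States satisfying AG (crit1 → AF crit2): {s0, s1, s2, s3, s4, s5}.
States satisfying AF crit1 ∧ AG (crit1 → AF crit2): {s0, s1, s2, s3, s4, s5}.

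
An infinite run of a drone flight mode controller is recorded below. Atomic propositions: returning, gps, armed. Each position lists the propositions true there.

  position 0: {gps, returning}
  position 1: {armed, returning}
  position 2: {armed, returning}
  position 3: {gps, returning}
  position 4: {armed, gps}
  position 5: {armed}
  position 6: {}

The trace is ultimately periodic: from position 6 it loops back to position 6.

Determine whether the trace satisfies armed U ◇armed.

Walking from position 0: ◇armed first holds at position 0, and armed holds at every earlier position along the way, so armed U ◇armed holds.

Yes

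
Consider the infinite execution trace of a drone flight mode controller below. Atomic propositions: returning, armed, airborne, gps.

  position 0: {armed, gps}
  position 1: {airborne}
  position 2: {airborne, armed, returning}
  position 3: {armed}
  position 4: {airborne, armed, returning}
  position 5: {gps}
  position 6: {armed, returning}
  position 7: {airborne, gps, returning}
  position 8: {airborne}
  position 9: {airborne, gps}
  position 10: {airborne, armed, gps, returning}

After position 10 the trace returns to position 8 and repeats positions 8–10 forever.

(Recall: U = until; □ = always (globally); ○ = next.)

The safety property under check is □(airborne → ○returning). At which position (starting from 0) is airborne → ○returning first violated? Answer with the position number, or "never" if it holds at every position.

Check airborne → ○returning at each position in order: 0 ✓, 1 ✓.
At position 2 the labels are {airborne, armed, returning} and the next position 3 has {armed}, so airborne → ○returning is false there. This is the first violation.

2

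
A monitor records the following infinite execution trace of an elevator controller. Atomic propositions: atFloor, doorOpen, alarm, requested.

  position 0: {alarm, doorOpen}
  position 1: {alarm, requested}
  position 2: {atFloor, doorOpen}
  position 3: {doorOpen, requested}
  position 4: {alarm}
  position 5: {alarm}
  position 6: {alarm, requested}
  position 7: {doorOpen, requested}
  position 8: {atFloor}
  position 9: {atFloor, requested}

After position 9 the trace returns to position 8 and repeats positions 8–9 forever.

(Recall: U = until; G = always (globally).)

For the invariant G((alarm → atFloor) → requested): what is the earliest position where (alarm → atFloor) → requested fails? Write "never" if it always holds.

2

Check (alarm → atFloor) → requested at each position in order: 0 ✓, 1 ✓.
At position 2 the labels are {atFloor, doorOpen}, so (alarm → atFloor) → requested is false there. This is the first violation.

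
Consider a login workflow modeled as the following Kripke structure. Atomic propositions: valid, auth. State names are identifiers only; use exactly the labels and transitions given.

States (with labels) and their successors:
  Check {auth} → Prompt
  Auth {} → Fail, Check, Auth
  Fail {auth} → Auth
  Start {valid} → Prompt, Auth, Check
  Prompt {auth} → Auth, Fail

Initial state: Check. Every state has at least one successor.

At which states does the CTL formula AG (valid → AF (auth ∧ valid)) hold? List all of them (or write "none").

{Check, Auth, Fail, Prompt}

States satisfying valid → AF (auth ∧ valid): {Check, Auth, Fail, Prompt}.
States satisfying AG (valid → AF (auth ∧ valid)): {Check, Auth, Fail, Prompt}.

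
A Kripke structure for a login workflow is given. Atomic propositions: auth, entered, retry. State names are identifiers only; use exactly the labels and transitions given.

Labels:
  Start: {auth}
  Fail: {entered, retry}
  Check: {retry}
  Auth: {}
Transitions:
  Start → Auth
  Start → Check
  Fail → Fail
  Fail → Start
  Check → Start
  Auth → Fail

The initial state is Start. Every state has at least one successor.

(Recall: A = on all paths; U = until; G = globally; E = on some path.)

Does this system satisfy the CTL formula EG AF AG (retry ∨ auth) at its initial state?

States satisfying AF AG (retry ∨ auth): ∅.
States satisfying EG AF AG (retry ∨ auth): ∅.
No suitable path/successor from Start witnesses the formula.
Start ∉ Sat(EG AF AG (retry ∨ auth)).

Does not hold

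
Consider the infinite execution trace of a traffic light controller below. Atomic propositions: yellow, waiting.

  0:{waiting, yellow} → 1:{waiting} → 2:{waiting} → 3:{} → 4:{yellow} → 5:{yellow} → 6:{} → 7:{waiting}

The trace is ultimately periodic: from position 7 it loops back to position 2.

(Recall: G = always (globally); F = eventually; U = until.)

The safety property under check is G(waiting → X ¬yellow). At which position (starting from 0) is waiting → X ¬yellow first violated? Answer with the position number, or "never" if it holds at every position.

never

waiting → X ¬yellow holds at every position 0..7, and those are all the positions the trace ever visits, so the invariant G(waiting → X ¬yellow) is never violated.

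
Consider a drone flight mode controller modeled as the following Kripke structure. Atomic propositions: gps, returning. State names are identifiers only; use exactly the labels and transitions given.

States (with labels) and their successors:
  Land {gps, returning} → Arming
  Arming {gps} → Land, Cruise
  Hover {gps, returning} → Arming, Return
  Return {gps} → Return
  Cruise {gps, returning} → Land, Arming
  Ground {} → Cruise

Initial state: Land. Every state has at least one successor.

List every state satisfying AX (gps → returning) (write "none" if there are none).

{Arming, Ground}

States satisfying gps → returning: {Land, Hover, Cruise, Ground}.
States satisfying AX (gps → returning): {Arming, Ground}.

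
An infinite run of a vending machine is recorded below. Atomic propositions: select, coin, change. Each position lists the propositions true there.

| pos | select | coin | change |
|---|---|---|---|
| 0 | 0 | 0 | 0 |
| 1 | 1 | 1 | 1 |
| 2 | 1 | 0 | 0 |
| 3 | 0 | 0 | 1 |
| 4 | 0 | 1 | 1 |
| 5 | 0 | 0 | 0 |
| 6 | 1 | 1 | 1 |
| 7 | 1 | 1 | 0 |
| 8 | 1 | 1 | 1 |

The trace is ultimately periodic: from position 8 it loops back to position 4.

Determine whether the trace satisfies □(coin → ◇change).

coin → ◇change holds at every position 0..8, and those are all positions ever visited, so □(coin → ◇change) holds.
Positions where coin holds: 1, 4, 6, 7, 8.
Check ◇change at each: 1→ok, 4→ok, 6→ok, 7→ok, 8→ok.

Yes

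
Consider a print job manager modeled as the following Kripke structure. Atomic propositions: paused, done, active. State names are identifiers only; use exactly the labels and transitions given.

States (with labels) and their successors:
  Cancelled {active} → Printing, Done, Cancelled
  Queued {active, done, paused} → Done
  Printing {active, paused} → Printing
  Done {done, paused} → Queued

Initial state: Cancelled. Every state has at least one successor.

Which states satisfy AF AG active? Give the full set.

States satisfying AG active: {Printing}.
States satisfying AF AG active: {Printing}.

{Printing}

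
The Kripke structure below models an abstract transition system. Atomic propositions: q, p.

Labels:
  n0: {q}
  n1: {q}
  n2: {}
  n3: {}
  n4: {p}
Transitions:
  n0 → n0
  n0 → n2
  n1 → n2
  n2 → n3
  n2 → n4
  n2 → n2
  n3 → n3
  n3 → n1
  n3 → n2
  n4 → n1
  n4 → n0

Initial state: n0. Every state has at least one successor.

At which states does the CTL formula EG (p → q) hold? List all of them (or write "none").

States satisfying p → q: {n0, n1, n2, n3}.
States satisfying EG (p → q): {n0, n1, n2, n3}.

{n0, n1, n2, n3}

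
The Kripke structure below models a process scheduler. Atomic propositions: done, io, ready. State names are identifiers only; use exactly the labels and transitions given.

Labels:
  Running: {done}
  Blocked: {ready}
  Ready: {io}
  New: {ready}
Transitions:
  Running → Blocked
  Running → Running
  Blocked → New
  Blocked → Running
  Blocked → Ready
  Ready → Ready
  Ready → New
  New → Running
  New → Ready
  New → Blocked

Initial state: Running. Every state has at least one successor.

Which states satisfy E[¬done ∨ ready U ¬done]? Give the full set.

States satisfying ¬done ∨ ready: {Blocked, Ready, New}.
States satisfying ¬done: {Blocked, Ready, New}.
States satisfying E[¬done ∨ ready U ¬done]: {Blocked, Ready, New}.

{Blocked, Ready, New}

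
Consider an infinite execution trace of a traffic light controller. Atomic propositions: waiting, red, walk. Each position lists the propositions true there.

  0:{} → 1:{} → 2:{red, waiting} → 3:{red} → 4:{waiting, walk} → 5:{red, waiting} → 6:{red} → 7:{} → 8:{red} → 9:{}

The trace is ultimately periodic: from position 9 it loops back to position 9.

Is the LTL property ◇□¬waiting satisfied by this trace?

Satisfied

□¬waiting holds at position 6, which is reachable from 0, so ◇□¬waiting holds.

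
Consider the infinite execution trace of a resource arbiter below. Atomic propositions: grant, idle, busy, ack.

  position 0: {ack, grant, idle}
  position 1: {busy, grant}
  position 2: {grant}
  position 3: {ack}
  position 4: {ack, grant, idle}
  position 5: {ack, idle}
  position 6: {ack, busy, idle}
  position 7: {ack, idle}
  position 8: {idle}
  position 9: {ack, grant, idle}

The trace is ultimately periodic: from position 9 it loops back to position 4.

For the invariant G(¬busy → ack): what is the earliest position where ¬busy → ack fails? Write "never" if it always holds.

Check ¬busy → ack at each position in order: 0 ✓, 1 ✓.
At position 2 the labels are {grant}, so ¬busy → ack is false there. This is the first violation.

2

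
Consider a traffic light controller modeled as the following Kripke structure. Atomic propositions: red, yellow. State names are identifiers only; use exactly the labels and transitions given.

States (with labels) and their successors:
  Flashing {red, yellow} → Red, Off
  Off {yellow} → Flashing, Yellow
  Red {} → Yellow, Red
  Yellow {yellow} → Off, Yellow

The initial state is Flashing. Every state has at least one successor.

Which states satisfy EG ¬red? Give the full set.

States satisfying ¬red: {Off, Red, Yellow}.
States satisfying EG ¬red: {Off, Red, Yellow}.

{Off, Red, Yellow}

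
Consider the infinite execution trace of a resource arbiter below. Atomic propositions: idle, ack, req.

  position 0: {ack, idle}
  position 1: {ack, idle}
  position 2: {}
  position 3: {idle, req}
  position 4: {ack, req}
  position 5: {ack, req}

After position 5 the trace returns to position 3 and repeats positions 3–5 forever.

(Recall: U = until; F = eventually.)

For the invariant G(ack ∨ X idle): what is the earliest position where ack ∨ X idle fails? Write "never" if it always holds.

Check ack ∨ X idle at each position in order: 0 ✓, 1 ✓, 2 ✓.
At position 3 the labels are {idle, req} and the next position 4 has {ack, req}, so ack ∨ X idle is false there. This is the first violation.

3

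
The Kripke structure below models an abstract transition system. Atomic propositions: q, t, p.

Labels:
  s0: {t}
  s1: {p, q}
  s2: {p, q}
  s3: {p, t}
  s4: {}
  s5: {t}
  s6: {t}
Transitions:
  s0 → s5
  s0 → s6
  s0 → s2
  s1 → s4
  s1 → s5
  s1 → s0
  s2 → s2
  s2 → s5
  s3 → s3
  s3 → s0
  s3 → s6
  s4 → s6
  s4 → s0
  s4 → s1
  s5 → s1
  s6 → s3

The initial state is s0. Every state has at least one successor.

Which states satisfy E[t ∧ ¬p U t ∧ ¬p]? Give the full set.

States satisfying t ∧ ¬p: {s0, s5, s6}.
States satisfying E[t ∧ ¬p U t ∧ ¬p]: {s0, s5, s6}.

{s0, s5, s6}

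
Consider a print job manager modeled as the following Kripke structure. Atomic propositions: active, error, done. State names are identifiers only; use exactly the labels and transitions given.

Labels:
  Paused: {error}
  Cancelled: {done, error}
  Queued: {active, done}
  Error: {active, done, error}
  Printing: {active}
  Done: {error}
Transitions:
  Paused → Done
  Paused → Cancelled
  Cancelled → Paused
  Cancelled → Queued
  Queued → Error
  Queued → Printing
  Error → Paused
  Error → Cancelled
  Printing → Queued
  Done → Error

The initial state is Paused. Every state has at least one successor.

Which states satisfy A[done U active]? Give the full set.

{Queued, Error, Printing}

States satisfying done: {Cancelled, Queued, Error}.
States satisfying active: {Queued, Error, Printing}.
States satisfying A[done U active]: {Queued, Error, Printing}.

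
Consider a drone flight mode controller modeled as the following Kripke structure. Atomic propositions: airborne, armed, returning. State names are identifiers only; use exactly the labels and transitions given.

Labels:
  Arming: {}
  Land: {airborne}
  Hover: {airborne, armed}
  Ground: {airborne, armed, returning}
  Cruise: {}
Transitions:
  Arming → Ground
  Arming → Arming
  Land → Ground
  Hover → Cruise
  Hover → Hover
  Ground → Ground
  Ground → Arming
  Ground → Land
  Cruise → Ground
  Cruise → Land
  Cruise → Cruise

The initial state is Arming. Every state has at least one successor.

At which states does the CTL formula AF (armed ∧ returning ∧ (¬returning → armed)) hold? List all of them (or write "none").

States satisfying armed ∧ returning ∧ (¬returning → armed): {Ground}.
States satisfying AF (armed ∧ returning ∧ (¬returning → armed)): {Land, Ground}.

{Land, Ground}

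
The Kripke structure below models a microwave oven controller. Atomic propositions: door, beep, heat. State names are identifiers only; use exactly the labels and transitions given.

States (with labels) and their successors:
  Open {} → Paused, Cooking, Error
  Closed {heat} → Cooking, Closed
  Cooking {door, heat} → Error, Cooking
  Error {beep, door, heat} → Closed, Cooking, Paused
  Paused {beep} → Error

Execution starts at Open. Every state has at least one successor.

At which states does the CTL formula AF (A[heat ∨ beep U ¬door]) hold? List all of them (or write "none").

{Open, Closed, Paused}

States satisfying A[heat ∨ beep U ¬door]: {Open, Closed, Paused}.
States satisfying AF (A[heat ∨ beep U ¬door]): {Open, Closed, Paused}.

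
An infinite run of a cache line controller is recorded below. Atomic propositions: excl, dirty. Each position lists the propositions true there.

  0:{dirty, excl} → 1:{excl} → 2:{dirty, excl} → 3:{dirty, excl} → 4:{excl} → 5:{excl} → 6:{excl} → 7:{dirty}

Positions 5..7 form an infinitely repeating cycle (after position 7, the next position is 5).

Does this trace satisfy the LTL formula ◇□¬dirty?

□¬dirty is false at every position 0..7, so it never becomes true and ◇□¬dirty fails.

No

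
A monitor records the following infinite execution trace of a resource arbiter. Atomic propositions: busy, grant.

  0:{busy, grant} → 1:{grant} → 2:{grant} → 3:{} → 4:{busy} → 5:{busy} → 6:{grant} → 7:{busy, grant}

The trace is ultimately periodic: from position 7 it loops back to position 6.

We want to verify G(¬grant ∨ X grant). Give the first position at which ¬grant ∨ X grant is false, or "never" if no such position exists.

2

Check ¬grant ∨ X grant at each position in order: 0 ✓, 1 ✓.
At position 2 the labels are {grant} and the next position 3 has {}, so ¬grant ∨ X grant is false there. This is the first violation.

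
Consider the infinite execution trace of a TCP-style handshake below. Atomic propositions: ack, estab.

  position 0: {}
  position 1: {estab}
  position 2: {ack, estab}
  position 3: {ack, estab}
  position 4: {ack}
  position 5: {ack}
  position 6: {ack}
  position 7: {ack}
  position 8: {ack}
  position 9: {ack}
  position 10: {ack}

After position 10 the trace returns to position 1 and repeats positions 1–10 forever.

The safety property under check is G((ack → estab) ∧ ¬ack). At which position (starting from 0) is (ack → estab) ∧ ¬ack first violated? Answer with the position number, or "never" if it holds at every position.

Check (ack → estab) ∧ ¬ack at each position in order: 0 ✓, 1 ✓.
At position 2 the labels are {ack, estab}, so (ack → estab) ∧ ¬ack is false there. This is the first violation.

2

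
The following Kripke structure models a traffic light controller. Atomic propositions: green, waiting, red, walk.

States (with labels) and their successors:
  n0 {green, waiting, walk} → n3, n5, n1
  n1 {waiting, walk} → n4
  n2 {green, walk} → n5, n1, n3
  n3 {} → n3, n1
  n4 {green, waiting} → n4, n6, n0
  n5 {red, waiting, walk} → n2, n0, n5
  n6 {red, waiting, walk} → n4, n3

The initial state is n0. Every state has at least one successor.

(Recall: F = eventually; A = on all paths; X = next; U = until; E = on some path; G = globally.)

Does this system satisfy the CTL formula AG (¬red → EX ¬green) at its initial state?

No

States satisfying ¬red → EX ¬green: {n0, n2, n3, n4, n5, n6}.
States satisfying AG (¬red → EX ¬green): ∅.
n1 is reachable from n0 and violates ¬red → EX ¬green, so AG fails at n0.
n0 ∉ Sat(AG (¬red → EX ¬green)).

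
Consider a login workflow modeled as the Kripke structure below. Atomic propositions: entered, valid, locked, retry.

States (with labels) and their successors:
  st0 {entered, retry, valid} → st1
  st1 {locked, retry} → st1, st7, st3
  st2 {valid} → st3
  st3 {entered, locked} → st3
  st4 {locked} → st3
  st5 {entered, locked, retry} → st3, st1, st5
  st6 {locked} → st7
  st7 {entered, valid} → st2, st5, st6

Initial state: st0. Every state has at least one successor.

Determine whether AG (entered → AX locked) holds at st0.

No

States satisfying entered → AX locked: {st0, st1, st2, st3, st4, st5, st6}.
States satisfying AG (entered → AX locked): {st2, st3, st4}.
st7 is reachable from st0 and violates entered → AX locked, so AG fails at st0.
st0 ∉ Sat(AG (entered → AX locked)).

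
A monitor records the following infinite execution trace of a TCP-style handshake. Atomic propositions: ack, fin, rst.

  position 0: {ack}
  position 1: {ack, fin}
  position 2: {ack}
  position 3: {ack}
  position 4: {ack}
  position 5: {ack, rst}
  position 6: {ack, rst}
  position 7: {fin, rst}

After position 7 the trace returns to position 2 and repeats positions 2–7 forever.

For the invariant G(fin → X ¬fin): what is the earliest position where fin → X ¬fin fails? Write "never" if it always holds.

never

fin → X ¬fin holds at every position 0..7, and those are all the positions the trace ever visits, so the invariant G(fin → X ¬fin) is never violated.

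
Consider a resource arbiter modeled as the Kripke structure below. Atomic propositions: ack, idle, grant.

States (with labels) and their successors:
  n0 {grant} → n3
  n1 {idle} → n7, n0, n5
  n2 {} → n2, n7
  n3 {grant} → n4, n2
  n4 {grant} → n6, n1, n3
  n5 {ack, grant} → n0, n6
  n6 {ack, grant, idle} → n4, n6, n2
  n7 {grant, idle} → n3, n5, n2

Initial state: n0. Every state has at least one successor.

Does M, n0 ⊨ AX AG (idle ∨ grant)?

No

States satisfying AG (idle ∨ grant): ∅.
States satisfying AX AG (idle ∨ grant): ∅.
n0 ∉ Sat(AX AG (idle ∨ grant)).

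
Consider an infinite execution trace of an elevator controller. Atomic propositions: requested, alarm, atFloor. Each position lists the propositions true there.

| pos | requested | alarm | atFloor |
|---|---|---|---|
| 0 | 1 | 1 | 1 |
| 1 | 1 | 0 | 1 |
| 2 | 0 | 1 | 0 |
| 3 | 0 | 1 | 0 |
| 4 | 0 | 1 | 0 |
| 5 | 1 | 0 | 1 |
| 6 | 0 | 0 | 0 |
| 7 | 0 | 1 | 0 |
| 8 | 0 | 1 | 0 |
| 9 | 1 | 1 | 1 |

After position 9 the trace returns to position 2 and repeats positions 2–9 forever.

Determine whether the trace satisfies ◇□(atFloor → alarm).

□(atFloor → alarm) is false at every position 0..9, so it never becomes true and ◇□(atFloor → alarm) fails.

No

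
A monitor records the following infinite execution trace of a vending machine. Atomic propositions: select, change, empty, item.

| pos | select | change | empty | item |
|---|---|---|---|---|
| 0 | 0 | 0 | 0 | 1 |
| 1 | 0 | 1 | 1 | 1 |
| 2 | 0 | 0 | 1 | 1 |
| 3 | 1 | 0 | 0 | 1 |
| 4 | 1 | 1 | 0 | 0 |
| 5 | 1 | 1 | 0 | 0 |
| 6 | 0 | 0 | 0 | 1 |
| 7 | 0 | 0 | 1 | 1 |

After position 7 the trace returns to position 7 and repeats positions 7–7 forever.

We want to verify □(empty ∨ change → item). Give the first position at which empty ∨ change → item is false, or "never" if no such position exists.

4

Check empty ∨ change → item at each position in order: 0 ✓, 1 ✓, 2 ✓, 3 ✓.
At position 4 the labels are {change, select}, so empty ∨ change → item is false there. This is the first violation.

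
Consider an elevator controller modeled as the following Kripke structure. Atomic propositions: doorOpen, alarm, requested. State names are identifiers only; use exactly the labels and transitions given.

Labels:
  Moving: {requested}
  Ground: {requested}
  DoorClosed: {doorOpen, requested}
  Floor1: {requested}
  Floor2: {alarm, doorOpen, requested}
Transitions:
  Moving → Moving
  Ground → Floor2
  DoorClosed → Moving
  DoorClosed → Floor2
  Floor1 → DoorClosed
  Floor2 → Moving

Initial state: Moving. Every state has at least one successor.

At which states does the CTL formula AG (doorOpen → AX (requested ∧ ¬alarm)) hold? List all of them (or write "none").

{Moving, Ground, Floor2}

States satisfying doorOpen → AX (requested ∧ ¬alarm): {Moving, Ground, Floor1, Floor2}.
States satisfying AG (doorOpen → AX (requested ∧ ¬alarm)): {Moving, Ground, Floor2}.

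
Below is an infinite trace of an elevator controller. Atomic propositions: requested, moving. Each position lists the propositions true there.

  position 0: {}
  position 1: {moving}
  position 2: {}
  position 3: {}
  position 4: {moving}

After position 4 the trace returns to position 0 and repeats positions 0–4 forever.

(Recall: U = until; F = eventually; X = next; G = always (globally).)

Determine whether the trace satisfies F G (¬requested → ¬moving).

G (¬requested → ¬moving) is false at every position 0..4, so it never becomes true and F G (¬requested → ¬moving) fails.

Violated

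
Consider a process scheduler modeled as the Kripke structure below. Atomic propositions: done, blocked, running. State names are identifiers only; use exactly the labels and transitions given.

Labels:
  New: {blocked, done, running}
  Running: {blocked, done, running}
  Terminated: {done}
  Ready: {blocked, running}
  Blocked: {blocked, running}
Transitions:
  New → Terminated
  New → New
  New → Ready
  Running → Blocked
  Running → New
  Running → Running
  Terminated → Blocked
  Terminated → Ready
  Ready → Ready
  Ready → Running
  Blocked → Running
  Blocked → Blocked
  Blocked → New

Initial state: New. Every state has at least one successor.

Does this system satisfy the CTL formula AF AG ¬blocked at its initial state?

Does not hold

States satisfying AG ¬blocked: ∅.
States satisfying AF AG ¬blocked: ∅.
There is a path from New along which AG ¬blocked never holds.
New ∉ Sat(AF AG ¬blocked).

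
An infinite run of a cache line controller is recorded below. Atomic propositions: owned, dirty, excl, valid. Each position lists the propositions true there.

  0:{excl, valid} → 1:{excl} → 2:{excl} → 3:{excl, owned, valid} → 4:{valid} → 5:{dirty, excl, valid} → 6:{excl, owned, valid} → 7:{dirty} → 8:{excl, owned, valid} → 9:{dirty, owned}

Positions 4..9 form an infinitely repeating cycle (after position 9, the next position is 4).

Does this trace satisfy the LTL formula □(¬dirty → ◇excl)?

¬dirty → ◇excl holds at every position 0..9, and those are all positions ever visited, so □(¬dirty → ◇excl) holds.
Positions where ¬dirty holds: 0, 1, 2, 3, 4, 6, 8.
Check ◇excl at each: 0→ok, 1→ok, 2→ok, 3→ok, 4→ok, 6→ok, 8→ok.

Holds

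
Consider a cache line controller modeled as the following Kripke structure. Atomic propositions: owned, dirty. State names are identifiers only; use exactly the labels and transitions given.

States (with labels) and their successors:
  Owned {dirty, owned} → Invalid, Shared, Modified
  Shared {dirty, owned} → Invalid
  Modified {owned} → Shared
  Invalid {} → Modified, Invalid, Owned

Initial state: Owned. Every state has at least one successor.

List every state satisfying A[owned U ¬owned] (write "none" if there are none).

{Owned, Shared, Modified, Invalid}

States satisfying owned: {Owned, Shared, Modified}.
States satisfying ¬owned: {Invalid}.
States satisfying A[owned U ¬owned]: {Owned, Shared, Modified, Invalid}.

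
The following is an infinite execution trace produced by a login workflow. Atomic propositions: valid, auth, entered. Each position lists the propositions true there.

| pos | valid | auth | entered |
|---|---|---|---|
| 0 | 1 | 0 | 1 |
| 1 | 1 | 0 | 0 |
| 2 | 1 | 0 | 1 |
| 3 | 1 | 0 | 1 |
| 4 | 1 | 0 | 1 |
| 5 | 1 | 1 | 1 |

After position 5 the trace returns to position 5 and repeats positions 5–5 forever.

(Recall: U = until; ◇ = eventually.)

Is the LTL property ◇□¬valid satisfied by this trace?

Violated

□¬valid is false at every position 0..5, so it never becomes true and ◇□¬valid fails.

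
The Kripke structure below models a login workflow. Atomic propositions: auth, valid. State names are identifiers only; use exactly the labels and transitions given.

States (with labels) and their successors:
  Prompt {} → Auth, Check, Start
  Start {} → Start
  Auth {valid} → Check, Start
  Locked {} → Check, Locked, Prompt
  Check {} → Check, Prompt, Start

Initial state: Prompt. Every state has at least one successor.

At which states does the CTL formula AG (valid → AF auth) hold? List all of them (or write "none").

{Start}

States satisfying valid → AF auth: {Prompt, Start, Locked, Check}.
States satisfying AG (valid → AF auth): {Start}.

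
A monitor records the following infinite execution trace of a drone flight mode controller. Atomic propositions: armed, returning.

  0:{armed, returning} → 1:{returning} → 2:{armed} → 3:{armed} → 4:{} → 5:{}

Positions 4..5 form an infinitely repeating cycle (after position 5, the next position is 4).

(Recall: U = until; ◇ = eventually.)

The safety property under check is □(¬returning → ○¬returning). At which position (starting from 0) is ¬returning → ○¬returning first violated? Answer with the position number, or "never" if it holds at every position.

never

¬returning → ○¬returning holds at every position 0..5, and those are all the positions the trace ever visits, so the invariant □(¬returning → ○¬returning) is never violated.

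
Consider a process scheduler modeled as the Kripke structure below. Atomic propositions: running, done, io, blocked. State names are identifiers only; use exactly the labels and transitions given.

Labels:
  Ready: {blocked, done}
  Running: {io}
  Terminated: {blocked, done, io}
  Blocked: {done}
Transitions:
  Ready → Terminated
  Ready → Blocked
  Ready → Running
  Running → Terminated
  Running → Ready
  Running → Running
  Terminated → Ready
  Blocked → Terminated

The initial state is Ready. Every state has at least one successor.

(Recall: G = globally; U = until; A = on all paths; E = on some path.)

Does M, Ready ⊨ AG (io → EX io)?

States satisfying io → EX io: {Ready, Running, Blocked}.
States satisfying AG (io → EX io): ∅.
Terminated is reachable from Ready and violates io → EX io, so AG fails at Ready.
Ready ∉ Sat(AG (io → EX io)).

Does not hold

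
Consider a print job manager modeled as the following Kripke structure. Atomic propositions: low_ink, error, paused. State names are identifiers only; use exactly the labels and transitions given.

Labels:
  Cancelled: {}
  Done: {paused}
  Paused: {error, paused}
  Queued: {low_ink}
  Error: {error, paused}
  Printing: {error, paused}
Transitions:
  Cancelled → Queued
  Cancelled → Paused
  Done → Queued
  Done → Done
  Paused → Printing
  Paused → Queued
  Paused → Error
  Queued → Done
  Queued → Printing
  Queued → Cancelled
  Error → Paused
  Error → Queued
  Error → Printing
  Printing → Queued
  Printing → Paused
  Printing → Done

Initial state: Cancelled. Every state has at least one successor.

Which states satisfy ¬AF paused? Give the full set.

States satisfying paused: {Done, Paused, Error, Printing}.
States satisfying AF paused: {Done, Paused, Error, Printing}.
States satisfying ¬AF paused: {Cancelled, Queued}.

{Cancelled, Queued}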